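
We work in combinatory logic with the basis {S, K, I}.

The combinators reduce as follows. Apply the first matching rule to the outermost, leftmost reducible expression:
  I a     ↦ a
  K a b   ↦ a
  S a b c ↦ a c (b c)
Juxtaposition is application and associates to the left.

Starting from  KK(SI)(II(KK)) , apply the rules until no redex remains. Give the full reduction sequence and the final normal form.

  start: KK(SI)(II(KK))
  step 1: K(II(KK))
  step 2: K(I(KK))
  step 3: K(KK)

Answer: normal form = K(KK)  (in 3 steps)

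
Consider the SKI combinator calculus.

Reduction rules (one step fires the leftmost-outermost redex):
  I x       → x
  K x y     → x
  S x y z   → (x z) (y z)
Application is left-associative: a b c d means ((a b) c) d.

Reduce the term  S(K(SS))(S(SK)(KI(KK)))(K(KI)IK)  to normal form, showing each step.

  start: S(K(SS))(S(SK)(KI(KK)))(K(KI)IK)
  [1] K(SS)(K(KI)IK)(S(SK)(KI(KK))(K(KI)IK))
  [2] SS(S(SK)(KI(KK))(K(KI)IK))
  [3] SS(SK(K(KI)IK)(KI(KK)(K(KI)IK)))
  [4] SS(K(KI(KK)(K(KI)IK))(K(KI)IK(KI(KK)(K(KI)IK))))
  [5] SS(KI(KK)(K(KI)IK))
  [6] SS(I(K(KI)IK))
  [7] SS(K(KI)IK)
  [8] SS(KIK)
  [9] SSI

Answer: normal form = SSI  (in 9 steps)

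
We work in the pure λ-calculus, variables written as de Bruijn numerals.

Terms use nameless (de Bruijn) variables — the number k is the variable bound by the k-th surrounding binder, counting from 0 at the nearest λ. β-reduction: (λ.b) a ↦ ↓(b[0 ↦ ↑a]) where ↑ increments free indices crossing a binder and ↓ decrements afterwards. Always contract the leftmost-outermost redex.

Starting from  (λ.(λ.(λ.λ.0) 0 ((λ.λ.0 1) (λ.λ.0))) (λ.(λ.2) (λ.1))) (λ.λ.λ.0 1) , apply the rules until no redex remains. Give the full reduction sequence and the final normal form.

  start: (λ.(λ.(λ.λ.0) 0 ((λ.λ.0 1) (λ.λ.0))) (λ.(λ.2) (λ.1))) (λ.λ.λ.0 1)
  step 1: (λ.(λ.λ.0) 0 ((λ.λ.0 1) (λ.λ.0))) (λ.(λ.λ.λ.λ.0 1) (λ.1))
  step 2: (λ.λ.0) (λ.(λ.λ.λ.λ.0 1) (λ.1)) ((λ.λ.0 1) (λ.λ.0))
  step 3: (λ.0) ((λ.λ.0 1) (λ.λ.0))
  step 4: (λ.λ.0 1) (λ.λ.0)
  step 5: λ.0 (λ.λ.0)

Answer: normal form = λ.0 (λ.λ.0)  (in 5 steps)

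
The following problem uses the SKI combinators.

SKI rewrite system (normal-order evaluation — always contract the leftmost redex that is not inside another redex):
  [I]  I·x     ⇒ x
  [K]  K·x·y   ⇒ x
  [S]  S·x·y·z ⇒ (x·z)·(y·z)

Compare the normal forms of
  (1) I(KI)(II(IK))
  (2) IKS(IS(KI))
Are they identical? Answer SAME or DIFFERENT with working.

Answer: DIFFERENT — A ⇓ I, B ⇓ S

Reduction:
Term A:
  start: I(KI)(II(IK))
  →1  KI(II(IK))
  →2  I

Term B:
  start: IKS(IS(KI))
  →1  KS(IS(KI))
  →2  S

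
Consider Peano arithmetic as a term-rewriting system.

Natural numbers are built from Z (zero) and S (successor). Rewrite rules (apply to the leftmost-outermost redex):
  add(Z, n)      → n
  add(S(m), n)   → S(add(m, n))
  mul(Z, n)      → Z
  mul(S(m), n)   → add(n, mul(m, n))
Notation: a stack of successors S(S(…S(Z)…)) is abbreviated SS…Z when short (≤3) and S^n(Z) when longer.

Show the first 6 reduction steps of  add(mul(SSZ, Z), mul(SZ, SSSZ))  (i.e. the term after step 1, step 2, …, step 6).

  start: add(mul(SSZ, Z), mul(SZ, SSSZ))
  →1  add(add(Z, mul(SZ, Z)), mul(SZ, SSSZ))
  →2  add(mul(SZ, Z), mul(SZ, SSSZ))
  →3  add(add(Z, mul(Z, Z)), mul(SZ, SSSZ))
  →4  add(mul(Z, Z), mul(SZ, SSSZ))
  →5  add(Z, mul(SZ, SSSZ))
  →6  mul(SZ, SSSZ)

Answer: after 6 steps: mul(SZ, SSSZ)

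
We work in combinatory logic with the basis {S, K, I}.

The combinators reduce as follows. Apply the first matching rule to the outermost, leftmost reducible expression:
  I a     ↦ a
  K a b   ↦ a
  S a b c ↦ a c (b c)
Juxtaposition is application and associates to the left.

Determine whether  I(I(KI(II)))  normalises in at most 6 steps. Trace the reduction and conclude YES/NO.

Answer: YES — reaches normal form I in 3 ≤ 6 steps

Derivation:
  start: I(I(KI(II)))
  step 1: I(KI(II))
  step 2: KI(II)
  step 3: I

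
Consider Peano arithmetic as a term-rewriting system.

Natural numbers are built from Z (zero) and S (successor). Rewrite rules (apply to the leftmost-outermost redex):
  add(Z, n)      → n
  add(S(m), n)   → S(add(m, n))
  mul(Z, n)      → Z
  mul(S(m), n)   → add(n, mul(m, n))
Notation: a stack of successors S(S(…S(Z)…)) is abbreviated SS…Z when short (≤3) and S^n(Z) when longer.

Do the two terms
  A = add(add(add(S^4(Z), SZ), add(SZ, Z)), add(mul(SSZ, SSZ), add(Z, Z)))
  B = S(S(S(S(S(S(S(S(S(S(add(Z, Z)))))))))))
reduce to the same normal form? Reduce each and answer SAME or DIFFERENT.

Term A:
  start: add(add(add(S^4(Z), SZ), add(SZ, Z)), add(mul(SSZ, SSZ), add(Z, Z)))
  →1  add(add(S(add(SSSZ, SZ)), add(SZ, Z)), add(mul(SSZ, SSZ), add(Z, Z)))
  →2  add(S(add(add(SSSZ, SZ), add(SZ, Z))), add(mul(SSZ, SSZ), add(Z, Z)))
  →3  S(add(add(add(SSSZ, SZ), add(SZ, Z)), add(mul(SSZ, SSZ), add(Z, Z))))
  →4  S(add(add(S(add(SSZ, SZ)), add(SZ, Z)), add(mul(SSZ, SSZ), add(Z, Z))))
  →5  S(add(S(add(add(SSZ, SZ), add(SZ, Z))), add(mul(SSZ, SSZ), add(Z, Z))))
  →6  S(S(add(add(add(SSZ, SZ), add(SZ, Z)), add(mul(SSZ, SSZ), add(Z, Z)))))
  →7  S(S(add(add(S(add(SZ, SZ)), add(SZ, Z)), add(mul(SSZ, SSZ), add(Z, Z)))))
  →8  S(S(add(S(add(add(SZ, SZ), add(SZ, Z))), add(mul(SSZ, SSZ), add(Z, Z)))))
  →9  S(S(S(add(add(add(SZ, SZ), add(SZ, Z)), add(mul(SSZ, SSZ), add(Z, Z))))))
  →10  S(S(S(add(add(S(add(Z, SZ)), add(SZ, Z)), add(mul(SSZ, SSZ), add(Z, Z))))))
  →11  S(S(S(add(S(add(add(Z, SZ), add(SZ, Z))), add(mul(SSZ, SSZ), add(Z, Z))))))
  →12  S(S(S(S(add(add(add(Z, SZ), add(SZ, Z)), add(mul(SSZ, SSZ), add(Z, Z)))))))
  →13  S(S(S(S(add(add(SZ, add(SZ, Z)), add(mul(SSZ, SSZ), add(Z, Z)))))))
  →14  S(S(S(S(add(S(add(Z, add(SZ, Z))), add(mul(SSZ, SSZ), add(Z, Z)))))))
  →15  S(S(S(S(S(add(add(Z, add(SZ, Z)), add(mul(SSZ, SSZ), add(Z, Z))))))))
  →16  S(S(S(S(S(add(add(SZ, Z), add(mul(SSZ, SSZ), add(Z, Z))))))))
  →17  S(S(S(S(S(add(S(add(Z, Z)), add(mul(SSZ, SSZ), add(Z, Z))))))))
  →18  S(S(S(S(S(S(add(add(Z, Z), add(mul(SSZ, SSZ), add(Z, Z)))))))))
  →19  S(S(S(S(S(S(add(Z, add(mul(SSZ, SSZ), add(Z, Z)))))))))
  →20  S(S(S(S(S(S(add(mul(SSZ, SSZ), add(Z, Z))))))))
  →21  S(S(S(S(S(S(add(add(SSZ, mul(SZ, SSZ)), add(Z, Z))))))))
  →22  S(S(S(S(S(S(add(S(add(SZ, mul(SZ, SSZ))), add(Z, Z))))))))
  →23  S(S(S(S(S(S(S(add(add(SZ, mul(SZ, SSZ)), add(Z, Z)))))))))
  →24  S(S(S(S(S(S(S(add(S(add(Z, mul(SZ, SSZ))), add(Z, Z)))))))))
  →25  S(S(S(S(S(S(S(S(add(add(Z, mul(SZ, SSZ)), add(Z, Z))))))))))
  →26  S(S(S(S(S(S(S(S(add(mul(SZ, SSZ), add(Z, Z))))))))))
  →27  S(S(S(S(S(S(S(S(add(add(SSZ, mul(Z, SSZ)), add(Z, Z))))))))))
  →28  S(S(S(S(S(S(S(S(add(S(add(SZ, mul(Z, SSZ))), add(Z, Z))))))))))
  →29  S(S(S(S(S(S(S(S(S(add(add(SZ, mul(Z, SSZ)), add(Z, Z)))))))))))
  →30  S(S(S(S(S(S(S(S(S(add(S(add(Z, mul(Z, SSZ))), add(Z, Z)))))))))))
  →31  S(S(S(S(S(S(S(S(S(S(add(add(Z, mul(Z, SSZ)), add(Z, Z))))))))))))
  →32  S(S(S(S(S(S(S(S(S(S(add(mul(Z, SSZ), add(Z, Z))))))))))))
  →33  S(S(S(S(S(S(S(S(S(S(add(Z, add(Z, Z))))))))))))
  →34  S(S(S(S(S(S(S(S(S(S(add(Z, Z)))))))))))
  →35  S^10(Z)

Term B:
  start: S(S(S(S(S(S(S(S(S(S(add(Z, Z)))))))))))
  →1  S^10(Z)

Answer: SAME — A ⇓ S^10(Z), B ⇓ S^10(Z)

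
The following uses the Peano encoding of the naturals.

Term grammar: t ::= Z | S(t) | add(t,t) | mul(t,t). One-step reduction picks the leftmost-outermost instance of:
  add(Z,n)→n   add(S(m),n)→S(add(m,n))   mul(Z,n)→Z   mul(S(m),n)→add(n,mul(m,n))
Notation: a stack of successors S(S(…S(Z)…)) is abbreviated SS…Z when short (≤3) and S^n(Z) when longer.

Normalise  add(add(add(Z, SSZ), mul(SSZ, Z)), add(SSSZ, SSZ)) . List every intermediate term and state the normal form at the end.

Answer: normal form = S^7(Z)  (in 16 steps)

Reduction:
  start: add(add(add(Z, SSZ), mul(SSZ, Z)), add(SSSZ, SSZ))
  [1] add(add(SSZ, mul(SSZ, Z)), add(SSSZ, SSZ))
  [2] add(S(add(SZ, mul(SSZ, Z))), add(SSSZ, SSZ))
  [3] S(add(add(SZ, mul(SSZ, Z)), add(SSSZ, SSZ)))
  [4] S(add(S(add(Z, mul(SSZ, Z))), add(SSSZ, SSZ)))
  [5] S(S(add(add(Z, mul(SSZ, Z)), add(SSSZ, SSZ))))
  [6] S(S(add(mul(SSZ, Z), add(SSSZ, SSZ))))
  [7] S(S(add(add(Z, mul(SZ, Z)), add(SSSZ, SSZ))))
  [8] S(S(add(mul(SZ, Z), add(SSSZ, SSZ))))
  [9] S(S(add(add(Z, mul(Z, Z)), add(SSSZ, SSZ))))
  [10] S(S(add(mul(Z, Z), add(SSSZ, SSZ))))
  [11] S(S(add(Z, add(SSSZ, SSZ))))
  [12] S(S(add(SSSZ, SSZ)))
  [13] S(S(S(add(SSZ, SSZ))))
  [14] S(S(S(S(add(SZ, SSZ)))))
  [15] S(S(S(S(S(add(Z, SSZ))))))
  [16] S^7(Z)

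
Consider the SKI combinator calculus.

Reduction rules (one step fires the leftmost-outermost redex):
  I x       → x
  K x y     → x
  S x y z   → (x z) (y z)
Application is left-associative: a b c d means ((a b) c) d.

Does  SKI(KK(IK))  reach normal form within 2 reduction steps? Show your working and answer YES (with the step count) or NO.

Answer: NO — after 2 steps the term is KK(IK), not yet normal

Derivation:
  start: SKI(KK(IK))
  [1] K(KK(IK))(I(KK(IK)))
  [2] KK(IK)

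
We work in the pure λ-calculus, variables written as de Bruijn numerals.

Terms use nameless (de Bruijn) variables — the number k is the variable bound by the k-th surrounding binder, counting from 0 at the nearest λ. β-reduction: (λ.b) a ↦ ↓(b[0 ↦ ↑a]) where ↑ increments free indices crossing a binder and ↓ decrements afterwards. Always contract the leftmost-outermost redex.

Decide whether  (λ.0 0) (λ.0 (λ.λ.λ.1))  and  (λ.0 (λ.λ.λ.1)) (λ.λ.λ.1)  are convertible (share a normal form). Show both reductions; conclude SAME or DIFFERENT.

Term A:
  start: (λ.0 0) (λ.0 (λ.λ.λ.1))
  →1  (λ.0 (λ.λ.λ.1)) (λ.0 (λ.λ.λ.1))
  →2  (λ.0 (λ.λ.λ.1)) (λ.λ.λ.1)
  →3  (λ.λ.λ.1) (λ.λ.λ.1)
  →4  λ.λ.1

Term B:
  start: (λ.0 (λ.λ.λ.1)) (λ.λ.λ.1)
  →1  (λ.λ.λ.1) (λ.λ.λ.1)
  →2  λ.λ.1

Answer: SAME — A ⇓ λ.λ.1, B ⇓ λ.λ.1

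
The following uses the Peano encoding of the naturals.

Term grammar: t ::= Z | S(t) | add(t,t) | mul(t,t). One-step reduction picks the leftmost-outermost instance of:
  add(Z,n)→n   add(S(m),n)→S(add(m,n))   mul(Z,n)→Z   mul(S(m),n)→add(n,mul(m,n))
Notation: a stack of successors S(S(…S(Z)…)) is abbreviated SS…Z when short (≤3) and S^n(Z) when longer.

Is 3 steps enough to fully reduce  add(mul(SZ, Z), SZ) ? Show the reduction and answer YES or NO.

  start: add(mul(SZ, Z), SZ)
  [1] add(add(Z, mul(Z, Z)), SZ)
  [2] add(mul(Z, Z), SZ)
  [3] add(Z, SZ)

Answer: NO — after 3 steps the term is add(Z, SZ), not yet normal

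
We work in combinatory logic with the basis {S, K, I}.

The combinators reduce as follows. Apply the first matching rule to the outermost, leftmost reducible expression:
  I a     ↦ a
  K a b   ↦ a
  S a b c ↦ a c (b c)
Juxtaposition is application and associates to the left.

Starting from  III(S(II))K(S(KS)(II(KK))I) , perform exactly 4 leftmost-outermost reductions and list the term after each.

  start: III(S(II))K(S(KS)(II(KK))I)
  step 1: II(S(II))K(S(KS)(II(KK))I)
  step 2: I(S(II))K(S(KS)(II(KK))I)
  step 3: S(II)K(S(KS)(II(KK))I)
  step 4: II(S(KS)(II(KK))I)(K(S(KS)(II(KK))I))

Answer: after 4 steps: II(S(KS)(II(KK))I)(K(S(KS)(II(KK))I))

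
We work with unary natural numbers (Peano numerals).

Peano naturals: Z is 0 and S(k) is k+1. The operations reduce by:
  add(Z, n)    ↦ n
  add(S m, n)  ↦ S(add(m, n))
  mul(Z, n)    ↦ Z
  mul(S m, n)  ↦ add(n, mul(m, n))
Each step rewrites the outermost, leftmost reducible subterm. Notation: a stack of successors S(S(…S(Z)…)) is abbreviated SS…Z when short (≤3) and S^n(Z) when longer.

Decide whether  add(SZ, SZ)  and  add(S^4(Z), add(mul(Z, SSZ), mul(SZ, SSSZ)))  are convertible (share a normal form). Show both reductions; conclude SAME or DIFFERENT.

Answer: DIFFERENT — A ⇓ SSZ, B ⇓ S^7(Z)

Reduction:
Term A:
  start: add(SZ, SZ)
  →1  S(add(Z, SZ))
  →2  SSZ

Term B:
  start: add(S^4(Z), add(mul(Z, SSZ), mul(SZ, SSSZ)))
  →1  S(add(SSSZ, add(mul(Z, SSZ), mul(SZ, SSSZ))))
  →2  S(S(add(SSZ, add(mul(Z, SSZ), mul(SZ, SSSZ)))))
  →3  S(S(S(add(SZ, add(mul(Z, SSZ), mul(SZ, SSSZ))))))
  →4  S(S(S(S(add(Z, add(mul(Z, SSZ), mul(SZ, SSSZ)))))))
  →5  S(S(S(S(add(mul(Z, SSZ), mul(SZ, SSSZ))))))
  →6  S(S(S(S(add(Z, mul(SZ, SSSZ))))))
  →7  S(S(S(S(mul(SZ, SSSZ)))))
  →8  S(S(S(S(add(SSSZ, mul(Z, SSSZ))))))
  →9  S(S(S(S(S(add(SSZ, mul(Z, SSSZ)))))))
  →10  S(S(S(S(S(S(add(SZ, mul(Z, SSSZ))))))))
  →11  S(S(S(S(S(S(S(add(Z, mul(Z, SSSZ)))))))))
  →12  S(S(S(S(S(S(S(mul(Z, SSSZ))))))))
  →13  S^7(Z)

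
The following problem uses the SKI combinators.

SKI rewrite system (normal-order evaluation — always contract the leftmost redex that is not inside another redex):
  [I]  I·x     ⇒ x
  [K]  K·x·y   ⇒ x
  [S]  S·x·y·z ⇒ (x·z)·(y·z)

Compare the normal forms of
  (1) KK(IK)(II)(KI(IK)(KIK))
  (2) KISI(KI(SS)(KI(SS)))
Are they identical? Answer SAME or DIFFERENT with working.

Term A:
  start: KK(IK)(II)(KI(IK)(KIK))
  →1  K(II)(KI(IK)(KIK))
  →2  II
  →3  I

Term B:
  start: KISI(KI(SS)(KI(SS)))
  →1  II(KI(SS)(KI(SS)))
  →2  I(KI(SS)(KI(SS)))
  →3  KI(SS)(KI(SS))
  →4  I(KI(SS))
  →5  KI(SS)
  →6  I

Answer: SAME — A ⇓ I, B ⇓ I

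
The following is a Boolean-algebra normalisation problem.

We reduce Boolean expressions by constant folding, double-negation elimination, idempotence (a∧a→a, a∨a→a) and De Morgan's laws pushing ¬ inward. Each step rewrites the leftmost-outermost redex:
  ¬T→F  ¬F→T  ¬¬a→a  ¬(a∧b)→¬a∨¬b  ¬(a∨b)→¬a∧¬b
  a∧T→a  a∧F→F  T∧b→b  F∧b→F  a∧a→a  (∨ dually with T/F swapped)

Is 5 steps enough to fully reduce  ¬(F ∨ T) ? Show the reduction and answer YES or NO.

Answer: YES — reaches normal form F in 4 ≤ 5 steps

Working:
  start: ¬(F ∨ T)
  [1] ¬F ∧ ¬T
  [2] T ∧ ¬T
  [3] ¬T
  [4] F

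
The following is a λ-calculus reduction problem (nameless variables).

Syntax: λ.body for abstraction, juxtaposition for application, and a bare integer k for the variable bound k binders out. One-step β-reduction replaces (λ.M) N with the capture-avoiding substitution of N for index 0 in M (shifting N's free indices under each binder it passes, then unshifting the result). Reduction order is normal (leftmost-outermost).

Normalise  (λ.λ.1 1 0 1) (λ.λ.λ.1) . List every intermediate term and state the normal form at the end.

  start: (λ.λ.1 1 0 1) (λ.λ.λ.1)
  [1] λ.(λ.λ.λ.1) (λ.λ.λ.1) 0 (λ.λ.λ.1)
  [2] λ.(λ.λ.1) 0 (λ.λ.λ.1)
  [3] λ.(λ.1) (λ.λ.λ.1)
  [4] λ.0

Answer: normal form = λ.0  (in 4 steps)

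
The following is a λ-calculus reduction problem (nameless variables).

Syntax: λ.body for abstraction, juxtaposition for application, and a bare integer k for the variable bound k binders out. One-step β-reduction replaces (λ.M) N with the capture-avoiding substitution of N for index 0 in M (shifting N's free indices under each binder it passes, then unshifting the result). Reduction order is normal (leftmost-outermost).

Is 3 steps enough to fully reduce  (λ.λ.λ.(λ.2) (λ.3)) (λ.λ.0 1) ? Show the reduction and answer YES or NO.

  start: (λ.λ.λ.(λ.2) (λ.3)) (λ.λ.0 1)
  [1] λ.λ.(λ.2) (λ.λ.λ.0 1)
  [2] λ.λ.1

Answer: YES — reaches normal form λ.λ.1 in 2 ≤ 3 steps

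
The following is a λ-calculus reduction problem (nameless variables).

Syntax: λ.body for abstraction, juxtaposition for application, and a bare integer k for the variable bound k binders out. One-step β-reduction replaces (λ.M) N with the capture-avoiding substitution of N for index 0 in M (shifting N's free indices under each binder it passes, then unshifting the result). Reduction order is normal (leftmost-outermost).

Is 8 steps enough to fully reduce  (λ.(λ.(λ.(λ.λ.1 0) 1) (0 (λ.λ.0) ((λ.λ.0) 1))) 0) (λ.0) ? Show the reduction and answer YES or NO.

  start: (λ.(λ.(λ.(λ.λ.1 0) 1) (0 (λ.λ.0) ((λ.λ.0) 1))) 0) (λ.0)
  step 1: (λ.(λ.(λ.λ.1 0) 1) (0 (λ.λ.0) ((λ.λ.0) (λ.0)))) (λ.0)
  step 2: (λ.(λ.λ.1 0) (λ.0)) ((λ.0) (λ.λ.0) ((λ.λ.0) (λ.0)))
  step 3: (λ.λ.1 0) (λ.0)
  step 4: λ.(λ.0) 0
  step 5: λ.0

Answer: YES — reaches normal form λ.0 in 5 ≤ 8 steps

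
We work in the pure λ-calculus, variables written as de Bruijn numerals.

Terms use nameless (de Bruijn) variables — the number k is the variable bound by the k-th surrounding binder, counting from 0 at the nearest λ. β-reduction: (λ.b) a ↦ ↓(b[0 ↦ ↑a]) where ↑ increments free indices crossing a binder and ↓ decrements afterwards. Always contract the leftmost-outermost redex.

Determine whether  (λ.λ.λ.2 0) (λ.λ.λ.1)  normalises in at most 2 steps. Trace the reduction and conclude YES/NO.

Answer: YES — reaches normal form λ.λ.λ.λ.1 in 2 ≤ 2 steps

Working:
  start: (λ.λ.λ.2 0) (λ.λ.λ.1)
  step 1: λ.λ.(λ.λ.λ.1) 0
  step 2: λ.λ.λ.λ.1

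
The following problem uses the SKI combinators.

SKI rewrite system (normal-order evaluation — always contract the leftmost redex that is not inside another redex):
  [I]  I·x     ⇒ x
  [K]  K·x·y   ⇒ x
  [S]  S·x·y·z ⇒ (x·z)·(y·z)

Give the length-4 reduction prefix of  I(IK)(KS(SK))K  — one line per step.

  start: I(IK)(KS(SK))K
  →1  IK(KS(SK))K
  →2  K(KS(SK))K
  →3  KS(SK)
  →4  S

Answer: after 4 steps: S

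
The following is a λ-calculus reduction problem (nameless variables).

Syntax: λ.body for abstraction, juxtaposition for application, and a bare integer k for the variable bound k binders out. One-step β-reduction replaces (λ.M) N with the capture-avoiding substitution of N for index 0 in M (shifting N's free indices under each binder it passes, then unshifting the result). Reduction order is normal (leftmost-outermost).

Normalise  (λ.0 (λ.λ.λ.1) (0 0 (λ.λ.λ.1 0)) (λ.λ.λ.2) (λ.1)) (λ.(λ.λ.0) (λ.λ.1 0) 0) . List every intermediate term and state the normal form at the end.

Answer: normal form = λ.λ.λ.2  (in 7 steps)

Derivation:
  start: (λ.0 (λ.λ.λ.1) (0 0 (λ.λ.λ.1 0)) (λ.λ.λ.2) (λ.1)) (λ.(λ.λ.0) (λ.λ.1 0) 0)
  [1] (λ.(λ.λ.0) (λ.λ.1 0) 0) (λ.λ.λ.1) ((λ.(λ.λ.0) (λ.λ.1 0) 0) (λ.(λ.λ.0) (λ.λ.1 0) 0) (λ.λ.λ.1 0)) (λ.λ.λ.2) (λ.λ.(λ.λ.0) (λ.λ.1 0) 0)
  [2] (λ.λ.0) (λ.λ.1 0) (λ.λ.λ.1) ((λ.(λ.λ.0) (λ.λ.1 0) 0) (λ.(λ.λ.0) (λ.λ.1 0) 0) (λ.λ.λ.1 0)) (λ.λ.λ.2) (λ.λ.(λ.λ.0) (λ.λ.1 0) 0)
  [3] (λ.0) (λ.λ.λ.1) ((λ.(λ.λ.0) (λ.λ.1 0) 0) (λ.(λ.λ.0) (λ.λ.1 0) 0) (λ.λ.λ.1 0)) (λ.λ.λ.2) (λ.λ.(λ.λ.0) (λ.λ.1 0) 0)
  [4] (λ.λ.λ.1) ((λ.(λ.λ.0) (λ.λ.1 0) 0) (λ.(λ.λ.0) (λ.λ.1 0) 0) (λ.λ.λ.1 0)) (λ.λ.λ.2) (λ.λ.(λ.λ.0) (λ.λ.1 0) 0)
  [5] (λ.λ.1) (λ.λ.λ.2) (λ.λ.(λ.λ.0) (λ.λ.1 0) 0)
  [6] (λ.λ.λ.λ.2) (λ.λ.(λ.λ.0) (λ.λ.1 0) 0)
  [7] λ.λ.λ.2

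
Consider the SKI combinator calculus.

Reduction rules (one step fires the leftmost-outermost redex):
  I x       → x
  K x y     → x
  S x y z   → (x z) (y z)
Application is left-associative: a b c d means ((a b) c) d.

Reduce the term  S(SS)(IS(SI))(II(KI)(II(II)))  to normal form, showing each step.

Answer: normal form = S(S(SI)I)(S(SI)I)  (in 14 steps)

Derivation:
  start: S(SS)(IS(SI))(II(KI)(II(II)))
  →1  SS(II(KI)(II(II)))(IS(SI)(II(KI)(II(II))))
  →2  S(IS(SI)(II(KI)(II(II))))(II(KI)(II(II))(IS(SI)(II(KI)(II(II)))))
  →3  S(S(SI)(II(KI)(II(II))))(II(KI)(II(II))(IS(SI)(II(KI)(II(II)))))
  →4  S(S(SI)(I(KI)(II(II))))(II(KI)(II(II))(IS(SI)(II(KI)(II(II)))))
  →5  S(S(SI)(KI(II(II))))(II(KI)(II(II))(IS(SI)(II(KI)(II(II)))))
  →6  S(S(SI)I)(II(KI)(II(II))(IS(SI)(II(KI)(II(II)))))
  →7  S(S(SI)I)(I(KI)(II(II))(IS(SI)(II(KI)(II(II)))))
  →8  S(S(SI)I)(KI(II(II))(IS(SI)(II(KI)(II(II)))))
  →9  S(S(SI)I)(I(IS(SI)(II(KI)(II(II)))))
  →10  S(S(SI)I)(IS(SI)(II(KI)(II(II))))
  →11  S(S(SI)I)(S(SI)(II(KI)(II(II))))
  →12  S(S(SI)I)(S(SI)(I(KI)(II(II))))
  →13  S(S(SI)I)(S(SI)(KI(II(II))))
  →14  S(S(SI)I)(S(SI)I)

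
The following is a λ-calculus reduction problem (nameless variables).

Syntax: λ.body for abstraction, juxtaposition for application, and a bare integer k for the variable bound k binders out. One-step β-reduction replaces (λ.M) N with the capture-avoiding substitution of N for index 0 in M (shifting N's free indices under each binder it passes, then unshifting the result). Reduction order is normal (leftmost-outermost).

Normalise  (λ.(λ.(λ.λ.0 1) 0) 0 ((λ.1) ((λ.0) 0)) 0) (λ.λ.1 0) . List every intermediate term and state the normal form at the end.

  start: (λ.(λ.(λ.λ.0 1) 0) 0 ((λ.1) ((λ.0) 0)) 0) (λ.λ.1 0)
  step 1: (λ.(λ.λ.0 1) 0) (λ.λ.1 0) ((λ.λ.λ.1 0) ((λ.0) (λ.λ.1 0))) (λ.λ.1 0)
  step 2: (λ.λ.0 1) (λ.λ.1 0) ((λ.λ.λ.1 0) ((λ.0) (λ.λ.1 0))) (λ.λ.1 0)
  step 3: (λ.0 (λ.λ.1 0)) ((λ.λ.λ.1 0) ((λ.0) (λ.λ.1 0))) (λ.λ.1 0)
  step 4: (λ.λ.λ.1 0) ((λ.0) (λ.λ.1 0)) (λ.λ.1 0) (λ.λ.1 0)
  step 5: (λ.λ.1 0) (λ.λ.1 0) (λ.λ.1 0)
  step 6: (λ.(λ.λ.1 0) 0) (λ.λ.1 0)
  step 7: (λ.λ.1 0) (λ.λ.1 0)
  step 8: λ.(λ.λ.1 0) 0
  step 9: λ.λ.1 0

Answer: normal form = λ.λ.1 0  (in 9 steps)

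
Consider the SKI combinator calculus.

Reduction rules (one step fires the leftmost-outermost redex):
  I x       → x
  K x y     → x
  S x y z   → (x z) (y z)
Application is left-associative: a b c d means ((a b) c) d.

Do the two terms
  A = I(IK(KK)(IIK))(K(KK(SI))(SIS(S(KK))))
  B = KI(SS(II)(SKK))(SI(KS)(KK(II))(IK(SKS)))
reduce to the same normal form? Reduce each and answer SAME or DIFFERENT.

Answer: DIFFERENT — A ⇓ K, B ⇓ S

Working:
Term A:
  start: I(IK(KK)(IIK))(K(KK(SI))(SIS(S(KK))))
  step 1: IK(KK)(IIK)(K(KK(SI))(SIS(S(KK))))
  step 2: K(KK)(IIK)(K(KK(SI))(SIS(S(KK))))
  step 3: KK(K(KK(SI))(SIS(S(KK))))
  step 4: K

Term B:
  start: KI(SS(II)(SKK))(SI(KS)(KK(II))(IK(SKS)))
  step 1: I(SI(KS)(KK(II))(IK(SKS)))
  step 2: SI(KS)(KK(II))(IK(SKS))
  step 3: I(KK(II))(KS(KK(II)))(IK(SKS))
  step 4: KK(II)(KS(KK(II)))(IK(SKS))
  step 5: K(KS(KK(II)))(IK(SKS))
  step 6: KS(KK(II))
  step 7: S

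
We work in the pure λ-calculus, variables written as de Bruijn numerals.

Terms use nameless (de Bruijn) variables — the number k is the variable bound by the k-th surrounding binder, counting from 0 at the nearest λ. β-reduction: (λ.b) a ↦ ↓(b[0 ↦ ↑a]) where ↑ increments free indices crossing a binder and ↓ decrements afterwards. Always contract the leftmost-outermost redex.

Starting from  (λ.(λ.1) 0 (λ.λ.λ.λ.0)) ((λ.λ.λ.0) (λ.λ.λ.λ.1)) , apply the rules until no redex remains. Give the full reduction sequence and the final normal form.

Answer: normal form = λ.0  (in 4 steps)

Reduction:
  start: (λ.(λ.1) 0 (λ.λ.λ.λ.0)) ((λ.λ.λ.0) (λ.λ.λ.λ.1))
  [1] (λ.(λ.λ.λ.0) (λ.λ.λ.λ.1)) ((λ.λ.λ.0) (λ.λ.λ.λ.1)) (λ.λ.λ.λ.0)
  [2] (λ.λ.λ.0) (λ.λ.λ.λ.1) (λ.λ.λ.λ.0)
  [3] (λ.λ.0) (λ.λ.λ.λ.0)
  [4] λ.0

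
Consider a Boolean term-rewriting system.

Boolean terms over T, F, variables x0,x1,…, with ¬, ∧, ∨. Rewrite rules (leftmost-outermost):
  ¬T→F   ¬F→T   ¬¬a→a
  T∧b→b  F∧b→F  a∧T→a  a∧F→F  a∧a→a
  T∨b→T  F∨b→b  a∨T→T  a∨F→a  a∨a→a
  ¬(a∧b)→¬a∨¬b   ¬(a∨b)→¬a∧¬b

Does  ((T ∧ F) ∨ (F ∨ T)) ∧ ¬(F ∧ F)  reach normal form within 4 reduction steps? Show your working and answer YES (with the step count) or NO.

  start: ((T ∧ F) ∨ (F ∨ T)) ∧ ¬(F ∧ F)
  [1] (F ∨ (F ∨ T)) ∧ ¬(F ∧ F)
  [2] (F ∨ T) ∧ ¬(F ∧ F)
  [3] T ∧ ¬(F ∧ F)
  [4] ¬(F ∧ F)

Answer: NO — after 4 steps the term is ¬(F ∧ F), not yet normal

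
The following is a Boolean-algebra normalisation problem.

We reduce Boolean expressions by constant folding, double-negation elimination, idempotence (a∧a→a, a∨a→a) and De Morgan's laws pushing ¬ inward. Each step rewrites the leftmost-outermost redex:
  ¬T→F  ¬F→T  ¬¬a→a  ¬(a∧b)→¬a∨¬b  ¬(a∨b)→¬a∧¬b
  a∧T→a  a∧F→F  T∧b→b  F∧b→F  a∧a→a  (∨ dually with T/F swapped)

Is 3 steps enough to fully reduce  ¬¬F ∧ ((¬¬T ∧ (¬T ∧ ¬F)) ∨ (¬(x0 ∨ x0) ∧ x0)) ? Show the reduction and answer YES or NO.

  start: ¬¬F ∧ ((¬¬T ∧ (¬T ∧ ¬F)) ∨ (¬(x0 ∨ x0) ∧ x0))
  →1  F ∧ ((¬¬T ∧ (¬T ∧ ¬F)) ∨ (¬(x0 ∨ x0) ∧ x0))
  →2  F

Answer: YES — reaches normal form F in 2 ≤ 3 steps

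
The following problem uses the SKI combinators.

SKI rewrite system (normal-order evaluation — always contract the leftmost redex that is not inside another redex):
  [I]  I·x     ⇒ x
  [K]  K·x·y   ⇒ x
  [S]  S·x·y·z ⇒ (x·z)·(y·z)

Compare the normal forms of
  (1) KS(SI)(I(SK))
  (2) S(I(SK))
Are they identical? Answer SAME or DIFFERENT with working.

Term A:
  start: KS(SI)(I(SK))
  step 1: S(I(SK))
  step 2: S(SK)

Term B:
  start: S(I(SK))
  step 1: S(SK)

Answer: SAME — A ⇓ S(SK), B ⇓ S(SK)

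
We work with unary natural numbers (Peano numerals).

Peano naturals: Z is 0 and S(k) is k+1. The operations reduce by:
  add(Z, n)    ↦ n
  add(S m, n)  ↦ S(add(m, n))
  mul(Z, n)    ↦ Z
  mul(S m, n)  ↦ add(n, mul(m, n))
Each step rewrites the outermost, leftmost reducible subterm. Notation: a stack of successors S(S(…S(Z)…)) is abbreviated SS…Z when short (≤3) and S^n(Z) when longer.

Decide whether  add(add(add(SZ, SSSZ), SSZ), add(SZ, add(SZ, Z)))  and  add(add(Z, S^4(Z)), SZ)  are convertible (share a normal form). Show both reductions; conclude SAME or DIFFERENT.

Term A:
  start: add(add(add(SZ, SSSZ), SSZ), add(SZ, add(SZ, Z)))
  →1  add(add(S(add(Z, SSSZ)), SSZ), add(SZ, add(SZ, Z)))
  →2  add(S(add(add(Z, SSSZ), SSZ)), add(SZ, add(SZ, Z)))
  →3  S(add(add(add(Z, SSSZ), SSZ), add(SZ, add(SZ, Z))))
  →4  S(add(add(SSSZ, SSZ), add(SZ, add(SZ, Z))))
  →5  S(add(S(add(SSZ, SSZ)), add(SZ, add(SZ, Z))))
  →6  S(S(add(add(SSZ, SSZ), add(SZ, add(SZ, Z)))))
  →7  S(S(add(S(add(SZ, SSZ)), add(SZ, add(SZ, Z)))))
  →8  S(S(S(add(add(SZ, SSZ), add(SZ, add(SZ, Z))))))
  →9  S(S(S(add(S(add(Z, SSZ)), add(SZ, add(SZ, Z))))))
  →10  S(S(S(S(add(add(Z, SSZ), add(SZ, add(SZ, Z)))))))
  →11  S(S(S(S(add(SSZ, add(SZ, add(SZ, Z)))))))
  →12  S(S(S(S(S(add(SZ, add(SZ, add(SZ, Z))))))))
  →13  S(S(S(S(S(S(add(Z, add(SZ, add(SZ, Z)))))))))
  →14  S(S(S(S(S(S(add(SZ, add(SZ, Z))))))))
  →15  S(S(S(S(S(S(S(add(Z, add(SZ, Z)))))))))
  →16  S(S(S(S(S(S(S(add(SZ, Z))))))))
  →17  S(S(S(S(S(S(S(S(add(Z, Z)))))))))
  →18  S^8(Z)

Term B:
  start: add(add(Z, S^4(Z)), SZ)
  →1  add(S^4(Z), SZ)
  →2  S(add(SSSZ, SZ))
  →3  S(S(add(SSZ, SZ)))
  →4  S(S(S(add(SZ, SZ))))
  →5  S(S(S(S(add(Z, SZ)))))
  →6  S^5(Z)

Answer: DIFFERENT — A ⇓ S^8(Z), B ⇓ S^5(Z)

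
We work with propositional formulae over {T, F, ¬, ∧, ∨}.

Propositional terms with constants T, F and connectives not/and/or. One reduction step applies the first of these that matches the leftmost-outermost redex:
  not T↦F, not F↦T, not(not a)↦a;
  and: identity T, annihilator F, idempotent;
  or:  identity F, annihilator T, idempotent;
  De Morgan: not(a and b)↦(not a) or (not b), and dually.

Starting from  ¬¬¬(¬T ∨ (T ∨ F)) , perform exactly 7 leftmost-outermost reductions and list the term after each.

  start: ¬¬¬(¬T ∨ (T ∨ F))
  step 1: ¬(¬T ∨ (T ∨ F))
  step 2: ¬¬T ∧ ¬(T ∨ F)
  step 3: T ∧ ¬(T ∨ F)
  step 4: ¬(T ∨ F)
  step 5: ¬T ∧ ¬F
  step 6: F ∧ ¬F
  step 7: F

Answer: after 7 steps: F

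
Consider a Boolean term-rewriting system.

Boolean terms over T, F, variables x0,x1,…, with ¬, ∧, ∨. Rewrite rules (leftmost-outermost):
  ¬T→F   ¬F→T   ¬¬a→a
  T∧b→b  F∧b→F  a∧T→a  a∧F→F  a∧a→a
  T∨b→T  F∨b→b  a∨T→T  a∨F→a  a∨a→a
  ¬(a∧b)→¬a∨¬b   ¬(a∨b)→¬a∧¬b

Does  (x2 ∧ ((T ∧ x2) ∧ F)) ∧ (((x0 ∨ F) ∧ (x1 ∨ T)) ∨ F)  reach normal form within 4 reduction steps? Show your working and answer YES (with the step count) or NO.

  start: (x2 ∧ ((T ∧ x2) ∧ F)) ∧ (((x0 ∨ F) ∧ (x1 ∨ T)) ∨ F)
  [1] (x2 ∧ F) ∧ (((x0 ∨ F) ∧ (x1 ∨ T)) ∨ F)
  [2] F ∧ (((x0 ∨ F) ∧ (x1 ∨ T)) ∨ F)
  [3] F

Answer: YES — reaches normal form F in 3 ≤ 4 steps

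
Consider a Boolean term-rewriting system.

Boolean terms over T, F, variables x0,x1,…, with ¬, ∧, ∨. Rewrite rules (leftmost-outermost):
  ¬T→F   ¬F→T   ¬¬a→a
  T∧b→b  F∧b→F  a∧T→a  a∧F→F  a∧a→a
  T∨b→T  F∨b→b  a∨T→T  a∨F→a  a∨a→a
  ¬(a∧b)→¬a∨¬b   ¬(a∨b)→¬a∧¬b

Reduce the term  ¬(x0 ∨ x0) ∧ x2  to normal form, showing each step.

  start: ¬(x0 ∨ x0) ∧ x2
  [1] (¬x0 ∧ ¬x0) ∧ x2
  [2] ¬x0 ∧ x2

Answer: normal form = ¬x0 ∧ x2  (in 2 steps)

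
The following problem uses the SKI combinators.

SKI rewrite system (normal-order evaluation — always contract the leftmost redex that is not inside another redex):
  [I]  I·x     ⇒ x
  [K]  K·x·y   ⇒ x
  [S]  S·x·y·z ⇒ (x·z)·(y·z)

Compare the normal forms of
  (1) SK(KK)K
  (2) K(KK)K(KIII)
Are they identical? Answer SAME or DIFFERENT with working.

Term A:
  start: SK(KK)K
  [1] KK(KKK)
  [2] K

Term B:
  start: K(KK)K(KIII)
  [1] KK(KIII)
  [2] K

Answer: SAME — A ⇓ K, B ⇓ K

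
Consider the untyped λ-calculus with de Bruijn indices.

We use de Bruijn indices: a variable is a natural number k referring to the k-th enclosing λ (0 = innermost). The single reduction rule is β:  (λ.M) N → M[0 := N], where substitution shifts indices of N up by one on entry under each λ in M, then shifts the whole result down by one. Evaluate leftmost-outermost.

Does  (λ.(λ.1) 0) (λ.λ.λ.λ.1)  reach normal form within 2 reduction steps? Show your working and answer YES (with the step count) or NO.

Answer: YES — reaches normal form λ.λ.λ.λ.1 in 2 ≤ 2 steps

Reduction:
  start: (λ.(λ.1) 0) (λ.λ.λ.λ.1)
  →1  (λ.λ.λ.λ.λ.1) (λ.λ.λ.λ.1)
  →2  λ.λ.λ.λ.1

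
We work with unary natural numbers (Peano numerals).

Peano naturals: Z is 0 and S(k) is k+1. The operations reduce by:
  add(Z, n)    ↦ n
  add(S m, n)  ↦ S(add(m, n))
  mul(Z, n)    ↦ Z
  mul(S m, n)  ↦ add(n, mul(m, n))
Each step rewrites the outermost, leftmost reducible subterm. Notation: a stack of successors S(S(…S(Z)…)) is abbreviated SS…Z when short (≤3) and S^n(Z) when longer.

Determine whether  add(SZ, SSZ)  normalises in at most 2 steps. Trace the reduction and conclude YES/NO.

  start: add(SZ, SSZ)
  step 1: S(add(Z, SSZ))
  step 2: SSSZ

Answer: YES — reaches normal form SSSZ in 2 ≤ 2 steps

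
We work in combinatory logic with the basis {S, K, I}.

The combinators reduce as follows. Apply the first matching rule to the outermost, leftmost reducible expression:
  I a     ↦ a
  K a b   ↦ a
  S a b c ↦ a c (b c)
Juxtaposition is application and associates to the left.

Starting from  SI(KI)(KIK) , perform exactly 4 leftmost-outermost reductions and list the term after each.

  start: SI(KI)(KIK)
  [1] I(KIK)(KI(KIK))
  [2] KIK(KI(KIK))
  [3] I(KI(KIK))
  [4] KI(KIK)

Answer: after 4 steps: KI(KIK)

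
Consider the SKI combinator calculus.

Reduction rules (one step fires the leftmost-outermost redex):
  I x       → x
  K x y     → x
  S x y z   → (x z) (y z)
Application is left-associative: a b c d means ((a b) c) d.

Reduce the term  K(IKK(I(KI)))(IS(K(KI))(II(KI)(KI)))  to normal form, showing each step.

Answer: normal form = K  (in 3 steps)

Reduction:
  start: K(IKK(I(KI)))(IS(K(KI))(II(KI)(KI)))
  [1] IKK(I(KI))
  [2] KK(I(KI))
  [3] K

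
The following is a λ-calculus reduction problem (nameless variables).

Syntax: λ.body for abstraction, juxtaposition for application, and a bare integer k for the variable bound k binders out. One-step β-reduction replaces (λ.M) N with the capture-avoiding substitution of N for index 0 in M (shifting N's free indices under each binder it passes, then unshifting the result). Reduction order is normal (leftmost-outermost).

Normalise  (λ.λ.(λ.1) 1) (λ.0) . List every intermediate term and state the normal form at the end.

Answer: normal form = λ.0  (in 2 steps)

Reduction:
  start: (λ.λ.(λ.1) 1) (λ.0)
  [1] λ.(λ.1) (λ.0)
  [2] λ.0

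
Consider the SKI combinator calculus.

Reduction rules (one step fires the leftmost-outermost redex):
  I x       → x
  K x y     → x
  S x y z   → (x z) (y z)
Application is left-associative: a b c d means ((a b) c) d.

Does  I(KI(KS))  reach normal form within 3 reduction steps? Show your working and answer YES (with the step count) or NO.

  start: I(KI(KS))
  step 1: KI(KS)
  step 2: I

Answer: YES — reaches normal form I in 2 ≤ 3 steps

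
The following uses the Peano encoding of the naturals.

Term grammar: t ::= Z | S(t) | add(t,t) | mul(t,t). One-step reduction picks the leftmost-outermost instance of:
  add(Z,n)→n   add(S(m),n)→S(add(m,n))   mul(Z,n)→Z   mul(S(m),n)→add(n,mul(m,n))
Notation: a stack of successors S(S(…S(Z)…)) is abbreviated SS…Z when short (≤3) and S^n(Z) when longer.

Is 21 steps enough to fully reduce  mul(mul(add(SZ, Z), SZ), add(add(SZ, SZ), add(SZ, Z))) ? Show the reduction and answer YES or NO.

Answer: YES — reaches normal form SSSZ in 19 ≤ 21 steps

Reduction:
  start: mul(mul(add(SZ, Z), SZ), add(add(SZ, SZ), add(SZ, Z)))
  →1  mul(mul(S(add(Z, Z)), SZ), add(add(SZ, SZ), add(SZ, Z)))
  →2  mul(add(SZ, mul(add(Z, Z), SZ)), add(add(SZ, SZ), add(SZ, Z)))
  →3  mul(S(add(Z, mul(add(Z, Z), SZ))), add(add(SZ, SZ), add(SZ, Z)))
  →4  add(add(add(SZ, SZ), add(SZ, Z)), mul(add(Z, mul(add(Z, Z), SZ)), add(add(SZ, SZ), add(SZ, Z))))
  →5  add(add(S(add(Z, SZ)), add(SZ, Z)), mul(add(Z, mul(add(Z, Z), SZ)), add(add(SZ, SZ), add(SZ, Z))))
  →6  add(S(add(add(Z, SZ), add(SZ, Z))), mul(add(Z, mul(add(Z, Z), SZ)), add(add(SZ, SZ), add(SZ, Z))))
  →7  S(add(add(add(Z, SZ), add(SZ, Z)), mul(add(Z, mul(add(Z, Z), SZ)), add(add(SZ, SZ), add(SZ, Z)))))
  →8  S(add(add(SZ, add(SZ, Z)), mul(add(Z, mul(add(Z, Z), SZ)), add(add(SZ, SZ), add(SZ, Z)))))
  →9  S(add(S(add(Z, add(SZ, Z))), mul(add(Z, mul(add(Z, Z), SZ)), add(add(SZ, SZ), add(SZ, Z)))))
  →10  S(S(add(add(Z, add(SZ, Z)), mul(add(Z, mul(add(Z, Z), SZ)), add(add(SZ, SZ), add(SZ, Z))))))
  →11  S(S(add(add(SZ, Z), mul(add(Z, mul(add(Z, Z), SZ)), add(add(SZ, SZ), add(SZ, Z))))))
  →12  S(S(add(S(add(Z, Z)), mul(add(Z, mul(add(Z, Z), SZ)), add(add(SZ, SZ), add(SZ, Z))))))
  →13  S(S(S(add(add(Z, Z), mul(add(Z, mul(add(Z, Z), SZ)), add(add(SZ, SZ), add(SZ, Z)))))))
  →14  S(S(S(add(Z, mul(add(Z, mul(add(Z, Z), SZ)), add(add(SZ, SZ), add(SZ, Z)))))))
  →15  S(S(S(mul(add(Z, mul(add(Z, Z), SZ)), add(add(SZ, SZ), add(SZ, Z))))))
  →16  S(S(S(mul(mul(add(Z, Z), SZ), add(add(SZ, SZ), add(SZ, Z))))))
  →17  S(S(S(mul(mul(Z, SZ), add(add(SZ, SZ), add(SZ, Z))))))
  →18  S(S(S(mul(Z, add(add(SZ, SZ), add(SZ, Z))))))
  →19  SSSZ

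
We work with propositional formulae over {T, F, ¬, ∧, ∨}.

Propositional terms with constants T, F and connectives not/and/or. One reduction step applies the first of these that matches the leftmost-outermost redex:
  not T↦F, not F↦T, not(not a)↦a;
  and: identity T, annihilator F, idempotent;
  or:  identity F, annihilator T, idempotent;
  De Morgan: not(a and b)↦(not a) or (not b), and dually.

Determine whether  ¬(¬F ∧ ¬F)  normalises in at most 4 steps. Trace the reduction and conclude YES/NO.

  start: ¬(¬F ∧ ¬F)
  step 1: ¬¬F ∨ ¬¬F
  step 2: ¬¬F
  step 3: F

Answer: YES — reaches normal form F in 3 ≤ 4 steps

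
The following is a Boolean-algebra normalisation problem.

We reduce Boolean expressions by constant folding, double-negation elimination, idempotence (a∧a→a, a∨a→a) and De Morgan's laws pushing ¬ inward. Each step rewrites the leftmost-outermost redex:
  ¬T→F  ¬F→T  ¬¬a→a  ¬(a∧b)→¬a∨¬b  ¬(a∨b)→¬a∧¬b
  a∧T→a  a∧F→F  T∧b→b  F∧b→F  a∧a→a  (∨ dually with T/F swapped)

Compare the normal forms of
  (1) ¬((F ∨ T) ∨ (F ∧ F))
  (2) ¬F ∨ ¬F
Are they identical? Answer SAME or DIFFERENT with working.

Term A:
  start: ¬((F ∨ T) ∨ (F ∧ F))
  [1] ¬(F ∨ T) ∧ ¬(F ∧ F)
  [2] (¬F ∧ ¬T) ∧ ¬(F ∧ F)
  [3] (T ∧ ¬T) ∧ ¬(F ∧ F)
  [4] ¬T ∧ ¬(F ∧ F)
  [5] F ∧ ¬(F ∧ F)
  [6] F

Term B:
  start: ¬F ∨ ¬F
  [1] ¬F
  [2] T

Answer: DIFFERENT — A ⇓ F, B ⇓ T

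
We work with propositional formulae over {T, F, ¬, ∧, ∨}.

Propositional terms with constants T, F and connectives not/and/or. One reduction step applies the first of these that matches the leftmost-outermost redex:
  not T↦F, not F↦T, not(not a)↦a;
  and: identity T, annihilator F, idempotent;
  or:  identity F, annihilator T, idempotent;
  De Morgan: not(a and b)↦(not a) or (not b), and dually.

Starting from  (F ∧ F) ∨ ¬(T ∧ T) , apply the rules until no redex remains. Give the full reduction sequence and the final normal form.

  start: (F ∧ F) ∨ ¬(T ∧ T)
  [1] F ∨ ¬(T ∧ T)
  [2] ¬(T ∧ T)
  [3] ¬T ∨ ¬T
  [4] ¬T
  [5] F

Answer: normal form = F  (in 5 steps)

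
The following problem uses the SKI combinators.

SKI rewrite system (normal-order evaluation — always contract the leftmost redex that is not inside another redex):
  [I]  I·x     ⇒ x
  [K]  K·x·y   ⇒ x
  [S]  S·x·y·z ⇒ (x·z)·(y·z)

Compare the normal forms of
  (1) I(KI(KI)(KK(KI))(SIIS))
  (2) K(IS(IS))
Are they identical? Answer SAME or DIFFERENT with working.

Answer: SAME — A ⇓ K(SS), B ⇓ K(SS)

Derivation:
Term A:
  start: I(KI(KI)(KK(KI))(SIIS))
  [1] KI(KI)(KK(KI))(SIIS)
  [2] I(KK(KI))(SIIS)
  [3] KK(KI)(SIIS)
  [4] K(SIIS)
  [5] K(IS(IS))
  [6] K(S(IS))
  [7] K(SS)

Term B:
  start: K(IS(IS))
  [1] K(S(IS))
  [2] K(SS)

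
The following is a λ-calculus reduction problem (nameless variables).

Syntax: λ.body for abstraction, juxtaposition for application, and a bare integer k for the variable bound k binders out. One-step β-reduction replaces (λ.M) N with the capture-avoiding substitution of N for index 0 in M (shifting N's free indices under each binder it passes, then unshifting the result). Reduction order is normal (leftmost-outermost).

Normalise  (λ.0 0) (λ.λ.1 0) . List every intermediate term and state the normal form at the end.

  start: (λ.0 0) (λ.λ.1 0)
  [1] (λ.λ.1 0) (λ.λ.1 0)
  [2] λ.(λ.λ.1 0) 0
  [3] λ.λ.1 0

Answer: normal form = λ.λ.1 0  (in 3 steps)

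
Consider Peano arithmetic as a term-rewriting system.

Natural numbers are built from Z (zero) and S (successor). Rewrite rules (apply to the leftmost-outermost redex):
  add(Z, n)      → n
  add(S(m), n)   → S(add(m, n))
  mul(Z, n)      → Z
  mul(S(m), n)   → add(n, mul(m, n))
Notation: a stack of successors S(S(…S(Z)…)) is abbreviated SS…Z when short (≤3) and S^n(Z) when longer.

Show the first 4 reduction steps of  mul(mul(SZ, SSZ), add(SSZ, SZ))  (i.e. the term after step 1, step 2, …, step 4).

  start: mul(mul(SZ, SSZ), add(SSZ, SZ))
  →1  mul(add(SSZ, mul(Z, SSZ)), add(SSZ, SZ))
  →2  mul(S(add(SZ, mul(Z, SSZ))), add(SSZ, SZ))
  →3  add(add(SSZ, SZ), mul(add(SZ, mul(Z, SSZ)), add(SSZ, SZ)))
  →4  add(S(add(SZ, SZ)), mul(add(SZ, mul(Z, SSZ)), add(SSZ, SZ)))

Answer: after 4 steps: add(S(add(SZ, SZ)), mul(add(SZ, mul(Z, SSZ)), add(SSZ, SZ)))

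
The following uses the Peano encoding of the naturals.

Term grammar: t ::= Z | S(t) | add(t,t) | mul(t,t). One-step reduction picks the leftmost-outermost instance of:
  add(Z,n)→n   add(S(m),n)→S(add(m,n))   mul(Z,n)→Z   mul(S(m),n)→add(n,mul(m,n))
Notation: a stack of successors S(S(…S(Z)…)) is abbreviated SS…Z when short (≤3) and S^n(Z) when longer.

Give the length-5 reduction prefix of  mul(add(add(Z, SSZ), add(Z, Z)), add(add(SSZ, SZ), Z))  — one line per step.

Answer: after 5 steps: add(S(add(add(SZ, SZ), Z)), mul(add(SZ, add(Z, Z)), add(add(SSZ, SZ), Z)))

Reduction:
  start: mul(add(add(Z, SSZ), add(Z, Z)), add(add(SSZ, SZ), Z))
  [1] mul(add(SSZ, add(Z, Z)), add(add(SSZ, SZ), Z))
  [2] mul(S(add(SZ, add(Z, Z))), add(add(SSZ, SZ), Z))
  [3] add(add(add(SSZ, SZ), Z), mul(add(SZ, add(Z, Z)), add(add(SSZ, SZ), Z)))
  [4] add(add(S(add(SZ, SZ)), Z), mul(add(SZ, add(Z, Z)), add(add(SSZ, SZ), Z)))
  [5] add(S(add(add(SZ, SZ), Z)), mul(add(SZ, add(Z, Z)), add(add(SSZ, SZ), Z)))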